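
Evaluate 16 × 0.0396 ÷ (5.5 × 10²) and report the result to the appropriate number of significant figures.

16 × 0.0396 ÷ (5.5 × 10²) = 0.001152
Multiplication/division keeps the fewest significant figures: 16 → 2 s.f., 0.0396 → 3 s.f., 5.5 × 10² → 2 s.f.; limit is 2.
Rounded to 2 significant figures: 0.0012.

0.0012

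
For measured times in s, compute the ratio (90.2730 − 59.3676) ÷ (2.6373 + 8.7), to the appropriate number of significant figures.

2.73

90.2730 − 59.3676 = 30.9054, limited to 4 d.p. → 6 s.f.; 2.6373 + 8.7 = 11.3373, limited to 1 d.p. → 3 s.f.
Carrying full precision, 30.9054 ÷ 11.3373 = 2.72599296129…; keep min(6, 3) = 3 s.f.
Rounded to 3 significant figures: 2.73.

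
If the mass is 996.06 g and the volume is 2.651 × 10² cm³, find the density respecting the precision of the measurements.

density = 996.06 g ÷ 2.651 × 10² cm³ = 3.7572991324… g/cm³.
996.06 has 5 significant figures; 2.651 × 10² has 4.
Division/multiplication keeps the fewest: 4 significant figures.
Rounded: 3.757 g/cm³.

3.757 g/cm³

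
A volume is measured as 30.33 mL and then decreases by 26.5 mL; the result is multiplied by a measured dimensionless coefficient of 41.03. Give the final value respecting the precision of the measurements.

30.33 mL − 26.5 mL = 3.83 mL; the difference is limited to 1 decimal place (2 s.f.).
Carrying full precision, 3.83 × 41.03 = 157.1449 mL; 41.03 has 4 s.f., so the result keeps min(2, 4) = 2 s.f.
Rounded to 2 significant figures: 1.6 × 10² mL.

1.6 × 10² mL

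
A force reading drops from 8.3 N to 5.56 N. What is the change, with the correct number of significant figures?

8.3 N − 5.56 N = 2.74 N.
Addition/subtraction keeps the fewest decimal places: 8.3 → 1 decimal place, 5.56 → 2 decimal places; limit is 1.
Rounded to 1 decimal place: 2.7 N.

2.7 N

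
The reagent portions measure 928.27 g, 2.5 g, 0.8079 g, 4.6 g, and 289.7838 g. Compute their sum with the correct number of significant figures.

1226.0 g

928.27 g + 2.5 g + 0.8079 g + 4.6 g + 289.7838 g = 1225.9617 g.
Addition/subtraction keeps the fewest decimal places: 928.27 → 2 decimal places, 2.5 → 1 decimal place, 0.8079 → 4 decimal places, 4.6 → 1 decimal place, 289.7838 → 4 decimal places; limit is 1.
Rounded to 1 decimal place: 1226.0 g.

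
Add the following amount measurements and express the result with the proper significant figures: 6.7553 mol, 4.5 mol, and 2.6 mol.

6.7553 mol + 4.5 mol + 2.6 mol = 13.8553 mol.
Addition/subtraction keeps the fewest decimal places: 6.7553 → 4 decimal places, 4.5 → 1 decimal place, 2.6 → 1 decimal place; limit is 1.
Rounded to 1 decimal place: 13.9 mol.

13.9 mol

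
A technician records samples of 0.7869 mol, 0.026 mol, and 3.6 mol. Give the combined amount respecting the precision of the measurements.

0.7869 mol + 0.026 mol + 3.6 mol = 4.4129 mol.
Addition/subtraction keeps the fewest decimal places: 0.7869 → 4 decimal places, 0.026 → 3 decimal places, 3.6 → 1 decimal place; limit is 1.
Rounded to 1 decimal place: 4.4 mol.

4.4 mol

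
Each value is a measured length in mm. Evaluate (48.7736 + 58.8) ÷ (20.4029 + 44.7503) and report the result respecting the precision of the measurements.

48.7736 + 58.8 = 107.5736, limited to 1 d.p. → 4 s.f.; 20.4029 + 44.7503 = 65.1532, limited to 4 d.p. → 6 s.f.
Carrying full precision, 107.5736 ÷ 65.1532 = 1.65108697654…; keep min(4, 6) = 4 s.f.
Rounded to 4 significant figures: 1.651.

1.651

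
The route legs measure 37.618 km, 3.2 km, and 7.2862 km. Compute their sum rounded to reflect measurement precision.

37.618 km + 3.2 km + 7.2862 km = 48.1042 km.
Addition/subtraction keeps the fewest decimal places: 37.618 → 3 decimal places, 3.2 → 1 decimal place, 7.2862 → 4 decimal places; limit is 1.
Rounded to 1 decimal place: 48.1 km.

48.1 km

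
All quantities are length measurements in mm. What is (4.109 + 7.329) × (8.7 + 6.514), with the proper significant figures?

174 mm²

4.109 + 7.329 = 11.438, limited to 3 d.p. → 5 s.f.; 8.7 + 6.514 = 15.214, limited to 1 d.p. → 3 s.f.
Carrying full precision, 11.438 × 15.214 = 174.017732; keep min(5, 3) = 3 s.f.
Rounded to 3 significant figures: 174 mm².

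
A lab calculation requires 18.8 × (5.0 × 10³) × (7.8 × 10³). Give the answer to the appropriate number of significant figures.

18.8 × (5.0 × 10³) × (7.8 × 10³) = 733200000
Multiplication/division keeps the fewest significant figures: 18.8 → 3 s.f., 5.0 × 10³ → 2 s.f., 7.8 × 10³ → 2 s.f.; limit is 2.
Rounded to 2 significant figures: 7.3 × 10⁸.

7.3 × 10⁸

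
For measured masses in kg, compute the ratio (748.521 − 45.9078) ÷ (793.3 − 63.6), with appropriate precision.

0.9629

748.521 − 45.9078 = 702.6132, limited to 3 d.p. → 6 s.f.; 793.3 − 63.6 = 729.7, limited to 1 d.p. → 4 s.f.
Carrying full precision, 702.6132 ÷ 729.7 = 0.962879539537…; keep min(6, 4) = 4 s.f.
Rounded to 4 significant figures: 0.9629.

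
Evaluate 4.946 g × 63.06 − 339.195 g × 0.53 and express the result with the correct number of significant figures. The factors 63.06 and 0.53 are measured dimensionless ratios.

1.3 × 10^2 g

4.946 × 63.06 = 311.89476 → 311.9 g (4 s.f., last digit at the 10^-1 place).
339.195 × 0.53 = 179.77335 → 1.8 × 10^2 g (2 s.f., last digit at the 10^1 place).
Difference: 132.12141 g; keep the coarser place, 10^1.
Result: 1.3 × 10^2 g.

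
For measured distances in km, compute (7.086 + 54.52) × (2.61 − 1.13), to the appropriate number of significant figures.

7.086 + 54.52 = 61.606, limited to 2 d.p. → 4 s.f.; 2.61 − 1.13 = 1.48, limited to 2 d.p. → 3 s.f.
Carrying full precision, 61.606 × 1.48 = 91.17688; keep min(4, 3) = 3 s.f.
Rounded to 3 significant figures: 91.2 km².

91.2 km²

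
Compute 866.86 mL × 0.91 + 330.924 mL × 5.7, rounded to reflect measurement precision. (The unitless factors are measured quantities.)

866.86 × 0.91 = 788.8426 → 7.9 × 10² mL (2 s.f., last digit at the 10^1 place).
330.924 × 5.7 = 1886.2668 → 1.9 × 10³ mL (2 s.f., last digit at the 10^2 place).
Sum: 2675.1094 mL; keep the coarser place, 10^2.
Result: 2.7 × 10³ mL.

2.7 × 10³ mL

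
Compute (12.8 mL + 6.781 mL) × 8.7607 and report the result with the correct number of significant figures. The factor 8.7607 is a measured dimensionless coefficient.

12.8 mL + 6.781 mL = 19.581 mL; the sum is limited to 1 decimal place (3 s.f.).
Carrying full precision, 19.581 × 8.7607 = 171.5432667 mL; 8.7607 has 5 s.f., so the result keeps min(3, 5) = 3 s.f.
Rounded to 3 significant figures: 1.72 × 10² mL.

1.72 × 10² mL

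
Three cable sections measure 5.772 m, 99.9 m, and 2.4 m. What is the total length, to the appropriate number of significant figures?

108.1 m

5.772 m + 99.9 m + 2.4 m = 108.072 m.
Addition/subtraction keeps the fewest decimal places: 5.772 → 3 decimal places, 99.9 → 1 decimal place, 2.4 → 1 decimal place; limit is 1.
Rounded to 1 decimal place: 108.1 m.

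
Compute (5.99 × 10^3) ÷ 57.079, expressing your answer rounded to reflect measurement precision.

105

(5.99 × 10^3) ÷ 57.079 = 104.94227299…
Multiplication/division keeps the fewest significant figures: 5.99 × 10^3 → 3 s.f., 57.079 → 5 s.f.; limit is 3.
Rounded to 3 significant figures: 105.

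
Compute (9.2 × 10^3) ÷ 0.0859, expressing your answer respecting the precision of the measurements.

(9.2 × 10^3) ÷ 0.0859 = 107101.280559…
Multiplication/division keeps the fewest significant figures: 9.2 × 10^3 → 2 s.f., 0.0859 → 3 s.f.; limit is 2.
Rounded to 2 significant figures: 1.1 × 10^5.

1.1 × 10^5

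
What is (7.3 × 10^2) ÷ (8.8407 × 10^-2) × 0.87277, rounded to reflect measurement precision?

7.2 × 10^3

(7.3 × 10^2) ÷ (8.8407 × 10^-2) × 0.87277 = 7206.69290893…
Multiplication/division keeps the fewest significant figures: 7.3 × 10^2 → 2 s.f., 8.8407 × 10^-2 → 5 s.f., 0.87277 → 5 s.f.; limit is 2.
Rounded to 2 significant figures: 7.2 × 10^3.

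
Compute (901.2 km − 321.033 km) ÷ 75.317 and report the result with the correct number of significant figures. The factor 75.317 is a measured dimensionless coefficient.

7.703 km

901.2 km − 321.033 km = 580.167 km; the difference is limited to 1 decimal place (4 s.f.).
Carrying full precision, 580.167 ÷ 75.317 = 7.70300197831… km; 75.317 has 5 s.f., so the result keeps min(4, 5) = 4 s.f.
Rounded to 4 significant figures: 7.703 km.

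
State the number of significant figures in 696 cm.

696: every digit is nonzero and significant.

3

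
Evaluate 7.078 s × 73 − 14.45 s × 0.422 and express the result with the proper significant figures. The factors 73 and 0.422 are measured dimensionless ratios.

5.1 × 10² s

7.078 × 73 = 516.694 → 5.2 × 10² s (2 s.f., last digit at the 10^1 place).
14.45 × 0.422 = 6.0979 → 6.10 s (3 s.f., last digit at the 10^-2 place).
Difference: 510.5961 s; keep the coarser place, 10^1.
Result: 5.1 × 10² s.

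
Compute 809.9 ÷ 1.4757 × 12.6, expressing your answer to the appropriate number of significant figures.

809.9 ÷ 1.4757 × 12.6 = 6915.18601342…
Multiplication/division keeps the fewest significant figures: 809.9 → 4 s.f., 1.4757 → 5 s.f., 12.6 → 3 s.f.; limit is 3.
Rounded to 3 significant figures: 6.92 × 10³.

6.92 × 10³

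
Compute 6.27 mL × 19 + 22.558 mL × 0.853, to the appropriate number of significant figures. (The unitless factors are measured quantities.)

6.27 × 19 = 119.13 → 1.2 × 10^2 mL (2 s.f., last digit at the 10^1 place).
22.558 × 0.853 = 19.241974 → 19.2 mL (3 s.f., last digit at the 10^-1 place).
Sum: 138.371974 mL; keep the coarser place, 10^1.
Result: 1.4 × 10^2 mL.

1.4 × 10^2 mL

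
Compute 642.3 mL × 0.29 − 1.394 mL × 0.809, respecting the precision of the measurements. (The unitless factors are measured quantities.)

1.9 × 10² mL

642.3 × 0.29 = 186.267 → 1.9 × 10² mL (2 s.f., last digit at the 10^1 place).
1.394 × 0.809 = 1.127746 → 1.13 mL (3 s.f., last digit at the 10^-2 place).
Difference: 185.139254 mL; keep the coarser place, 10^1.
Result: 1.9 × 10² mL.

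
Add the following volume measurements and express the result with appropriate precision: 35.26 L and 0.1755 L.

35.44 L

35.26 L + 0.1755 L = 35.4355 L.
Addition/subtraction keeps the fewest decimal places: 35.26 → 2 decimal places, 0.1755 → 4 decimal places; limit is 2.
Rounded to 2 decimal places: 35.44 L.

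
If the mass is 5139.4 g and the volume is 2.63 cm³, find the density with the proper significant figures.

density = 5139.4 g ÷ 2.63 cm³ = 1954.14448669… g/cm³.
5139.4 has 5 significant figures; 2.63 has 3.
Division/multiplication keeps the fewest: 3 significant figures.
Rounded: 1.95 × 10³ g/cm³.

1.95 × 10³ g/cm³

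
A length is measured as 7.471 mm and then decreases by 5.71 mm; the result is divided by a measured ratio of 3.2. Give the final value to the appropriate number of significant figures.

0.55 mm

7.471 mm − 5.71 mm = 1.761 mm; the difference is limited to 2 decimal places (3 s.f.).
Carrying full precision, 1.761 ÷ 3.2 = 0.5503125 mm; 3.2 has 2 s.f., so the result keeps min(3, 2) = 2 s.f.
Rounded to 2 significant figures: 0.55 mm.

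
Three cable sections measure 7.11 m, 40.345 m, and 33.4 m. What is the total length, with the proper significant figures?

80.9 m

7.11 m + 40.345 m + 33.4 m = 80.855 m.
Addition/subtraction keeps the fewest decimal places: 7.11 → 2 decimal places, 40.345 → 3 decimal places, 33.4 → 1 decimal place; limit is 1.
Rounded to 1 decimal place: 80.9 m.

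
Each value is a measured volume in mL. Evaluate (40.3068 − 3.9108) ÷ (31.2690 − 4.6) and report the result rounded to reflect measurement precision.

1.36

40.3068 − 3.9108 = 36.3960, limited to 4 d.p. → 6 s.f.; 31.2690 − 4.6 = 26.6690, limited to 1 d.p. → 3 s.f.
Carrying full precision, 36.3960 ÷ 26.6690 = 1.36473058607…; keep min(6, 3) = 3 s.f.
Rounded to 3 significant figures: 1.36.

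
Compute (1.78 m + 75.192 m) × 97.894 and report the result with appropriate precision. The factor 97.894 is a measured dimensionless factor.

7535 m

1.78 m + 75.192 m = 76.972 m; the sum is limited to 2 decimal places (4 s.f.).
Carrying full precision, 76.972 × 97.894 = 7535.096968 m; 97.894 has 5 s.f., so the result keeps min(4, 5) = 4 s.f.
Rounded to 4 significant figures: 7535 m.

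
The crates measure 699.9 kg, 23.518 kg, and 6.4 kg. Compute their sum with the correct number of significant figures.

699.9 kg + 23.518 kg + 6.4 kg = 729.818 kg.
Addition/subtraction keeps the fewest decimal places: 699.9 → 1 decimal place, 23.518 → 3 decimal places, 6.4 → 1 decimal place; limit is 1.
Rounded to 1 decimal place: 729.8 kg.

729.8 kg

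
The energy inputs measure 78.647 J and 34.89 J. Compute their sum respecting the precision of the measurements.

1.1354 × 10² J

78.647 J + 34.89 J = 113.537 J.
Addition/subtraction keeps the fewest decimal places: 78.647 → 3 decimal places, 34.89 → 2 decimal places; limit is 2.
Rounded to 2 decimal places: 1.1354 × 10² J.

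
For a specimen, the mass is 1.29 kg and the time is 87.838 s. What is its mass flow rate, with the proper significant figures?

0.0147 kg/s

mass flow rate = 1.29 kg ÷ 87.838 s = 0.0146861267333… kg/s.
1.29 has 3 significant figures; 87.838 has 5.
Division/multiplication keeps the fewest: 3 significant figures.
Rounded: 0.0147 kg/s.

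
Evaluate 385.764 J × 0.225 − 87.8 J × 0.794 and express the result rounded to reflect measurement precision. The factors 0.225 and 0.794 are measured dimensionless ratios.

385.764 × 0.225 = 86.7969 → 86.8 J (3 s.f., last digit at the 10^-1 place).
87.8 × 0.794 = 69.7132 → 69.7 J (3 s.f., last digit at the 10^-1 place).
Difference: 17.0837 J; keep the coarser place, 10^-1.
Result: 17.1 J.

17.1 J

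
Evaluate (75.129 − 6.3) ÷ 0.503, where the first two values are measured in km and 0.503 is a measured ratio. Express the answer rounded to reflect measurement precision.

137 km

75.129 km − 6.3 km = 68.829 km; the difference is limited to 1 decimal place (3 s.f.).
Carrying full precision, 68.829 ÷ 0.503 = 136.836978131… km; 0.503 has 3 s.f., so the result keeps min(3, 3) = 3 s.f.
Rounded to 3 significant figures: 137 km.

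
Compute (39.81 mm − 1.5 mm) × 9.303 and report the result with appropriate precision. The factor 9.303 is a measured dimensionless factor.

39.81 mm − 1.5 mm = 38.31 mm; the difference is limited to 1 decimal place (3 s.f.).
Carrying full precision, 38.31 × 9.303 = 356.39793 mm; 9.303 has 4 s.f., so the result keeps min(3, 4) = 3 s.f.
Rounded to 3 significant figures: 356 mm.

356 mm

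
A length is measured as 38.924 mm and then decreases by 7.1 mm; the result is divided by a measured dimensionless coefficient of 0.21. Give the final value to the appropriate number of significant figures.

1.5 × 10² mm

38.924 mm − 7.1 mm = 31.824 mm; the difference is limited to 1 decimal place (3 s.f.).
Carrying full precision, 31.824 ÷ 0.21 = 151.542857143… mm; 0.21 has 2 s.f., so the result keeps min(3, 2) = 2 s.f.
Rounded to 2 significant figures: 1.5 × 10² mm.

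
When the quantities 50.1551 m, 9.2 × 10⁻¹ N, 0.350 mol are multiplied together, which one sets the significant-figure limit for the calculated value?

9.2 × 10⁻¹ N

50.1551 m → 6 s.f.; 9.2 × 10⁻¹ N → 2 s.f.; 0.350 mol → 3 s.f.
The fewest is 2 significant figures, from 9.2 × 10⁻¹ N.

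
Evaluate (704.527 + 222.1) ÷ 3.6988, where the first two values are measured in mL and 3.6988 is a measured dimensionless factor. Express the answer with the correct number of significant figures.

704.527 mL + 222.1 mL = 926.627 mL; the sum is limited to 1 decimal place (4 s.f.).
Carrying full precision, 926.627 ÷ 3.6988 = 250.520979777… mL; 3.6988 has 5 s.f., so the result keeps min(4, 5) = 4 s.f.
Rounded to 4 significant figures: 250.5 mL.

250.5 mL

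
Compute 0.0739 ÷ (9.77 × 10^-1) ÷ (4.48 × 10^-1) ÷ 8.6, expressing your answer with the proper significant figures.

0.020

0.0739 ÷ (9.77 × 10^-1) ÷ (4.48 × 10^-1) ÷ 8.6 = 0.0196324006978…
Multiplication/division keeps the fewest significant figures: 0.0739 → 3 s.f., 9.77 × 10^-1 → 3 s.f., 4.48 × 10^-1 → 3 s.f., 8.6 → 2 s.f.; limit is 2.
Rounded to 2 significant figures: 0.020.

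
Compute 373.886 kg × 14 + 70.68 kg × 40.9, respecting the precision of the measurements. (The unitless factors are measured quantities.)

373.886 × 14 = 5234.404 → 5.2 × 10^3 kg (2 s.f., last digit at the 10^2 place).
70.68 × 40.9 = 2890.812 → 2.89 × 10^3 kg (3 s.f., last digit at the 10^1 place).
Sum: 8125.216 kg; keep the coarser place, 10^2.
Result: 8.1 × 10^3 kg.

8.1 × 10^3 kg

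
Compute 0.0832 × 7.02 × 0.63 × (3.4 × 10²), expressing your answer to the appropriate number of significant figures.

1.3 × 10²

0.0832 × 7.02 × 0.63 × (3.4 × 10²) = 125.1065088
Multiplication/division keeps the fewest significant figures: 0.0832 → 3 s.f., 7.02 → 3 s.f., 0.63 → 2 s.f., 3.4 × 10² → 2 s.f.; limit is 2.
Rounded to 2 significant figures: 1.3 × 10².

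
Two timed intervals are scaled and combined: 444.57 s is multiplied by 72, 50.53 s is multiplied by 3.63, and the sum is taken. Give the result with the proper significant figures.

444.57 × 72 = 32009.04 → 3.2 × 10⁴ s (2 s.f., last digit at the 10^3 place).
50.53 × 3.63 = 183.4239 → 183 s (3 s.f., last digit at the 10^0 place).
Sum: 32192.4639 s; keep the coarser place, 10^3.
Result: 3.2 × 10⁴ s.

3.2 × 10⁴ s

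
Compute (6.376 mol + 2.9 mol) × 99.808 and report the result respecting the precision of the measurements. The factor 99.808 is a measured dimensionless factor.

9.3 × 10² mol

6.376 mol + 2.9 mol = 9.276 mol; the sum is limited to 1 decimal place (2 s.f.).
Carrying full precision, 9.276 × 99.808 = 925.819008 mol; 99.808 has 5 s.f., so the result keeps min(2, 5) = 2 s.f.
Rounded to 2 significant figures: 9.3 × 10² mol.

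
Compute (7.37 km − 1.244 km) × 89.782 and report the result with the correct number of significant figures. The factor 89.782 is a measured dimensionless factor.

7.37 km − 1.244 km = 6.126 km; the difference is limited to 2 decimal places (3 s.f.).
Carrying full precision, 6.126 × 89.782 = 550.004532 km; 89.782 has 5 s.f., so the result keeps min(3, 5) = 3 s.f.
Rounded to 3 significant figures: 5.50 × 10² km.

5.50 × 10² km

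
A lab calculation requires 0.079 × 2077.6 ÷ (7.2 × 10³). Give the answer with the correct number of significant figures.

0.079 × 2077.6 ÷ (7.2 × 10³) = 0.0227958888889…
Multiplication/division keeps the fewest significant figures: 0.079 → 2 s.f., 2077.6 → 5 s.f., 7.2 × 10³ → 2 s.f.; limit is 2.
Rounded to 2 significant figures: 0.023.

0.023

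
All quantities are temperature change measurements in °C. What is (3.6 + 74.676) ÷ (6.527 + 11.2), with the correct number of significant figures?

3.6 + 74.676 = 78.276, limited to 1 d.p. → 3 s.f.; 6.527 + 11.2 = 17.727, limited to 1 d.p. → 3 s.f.
Carrying full precision, 78.276 ÷ 17.727 = 4.41563716365…; keep min(3, 3) = 3 s.f.
Rounded to 3 significant figures: 4.42.

4.42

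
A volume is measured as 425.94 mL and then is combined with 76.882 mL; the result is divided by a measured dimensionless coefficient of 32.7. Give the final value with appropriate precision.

15.4 mL

425.94 mL + 76.882 mL = 502.822 mL; the sum is limited to 2 decimal places (5 s.f.).
Carrying full precision, 502.822 ÷ 32.7 = 15.3768195719… mL; 32.7 has 3 s.f., so the result keeps min(5, 3) = 3 s.f.
Rounded to 3 significant figures: 15.4 mL.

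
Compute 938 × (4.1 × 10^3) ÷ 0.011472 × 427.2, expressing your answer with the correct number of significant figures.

1.4 × 10^11

938 × (4.1 × 10^3) ÷ 0.011472 × 427.2 = 1.43211799163 × 10^11…
Multiplication/division keeps the fewest significant figures: 938 → 3 s.f., 4.1 × 10^3 → 2 s.f., 0.011472 → 5 s.f., 427.2 → 4 s.f.; limit is 2.
Rounded to 2 significant figures: 1.4 × 10^11.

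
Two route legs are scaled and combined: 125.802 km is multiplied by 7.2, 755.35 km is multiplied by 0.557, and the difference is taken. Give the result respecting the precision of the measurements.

4.9 × 10² km

125.802 × 7.2 = 905.7744 → 9.1 × 10² km (2 s.f., last digit at the 10^1 place).
755.35 × 0.557 = 420.72995 → 421 km (3 s.f., last digit at the 10^0 place).
Difference: 485.04445 km; keep the coarser place, 10^1.
Result: 4.9 × 10² km.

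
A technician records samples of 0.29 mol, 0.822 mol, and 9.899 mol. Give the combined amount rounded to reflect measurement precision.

0.29 mol + 0.822 mol + 9.899 mol = 11.011 mol.
Addition/subtraction keeps the fewest decimal places: 0.29 → 2 decimal places, 0.822 → 3 decimal places, 9.899 → 3 decimal places; limit is 2.
Rounded to 2 decimal places: 11.01 mol.

11.01 mol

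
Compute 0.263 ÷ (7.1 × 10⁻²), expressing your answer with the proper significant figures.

0.263 ÷ (7.1 × 10⁻²) = 3.70422535211…
Multiplication/division keeps the fewest significant figures: 0.263 → 3 s.f., 7.1 × 10⁻² → 2 s.f.; limit is 2.
Rounded to 2 significant figures: 3.7.

3.7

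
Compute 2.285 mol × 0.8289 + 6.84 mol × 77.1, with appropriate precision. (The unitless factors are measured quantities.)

2.285 × 0.8289 = 1.8940365 → 1.894 mol (4 s.f., last digit at the 10^-3 place).
6.84 × 77.1 = 527.364 → 527 mol (3 s.f., last digit at the 10^0 place).
Sum: 529.2580365 mol; keep the coarser place, 10^0.
Result: 529 mol.

529 mol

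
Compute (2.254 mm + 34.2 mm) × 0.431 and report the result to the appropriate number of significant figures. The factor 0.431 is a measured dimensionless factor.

2.254 mm + 34.2 mm = 36.454 mm; the sum is limited to 1 decimal place (3 s.f.).
Carrying full precision, 36.454 × 0.431 = 15.711674 mm; 0.431 has 3 s.f., so the result keeps min(3, 3) = 3 s.f.
Rounded to 3 significant figures: 15.7 mm.

15.7 mm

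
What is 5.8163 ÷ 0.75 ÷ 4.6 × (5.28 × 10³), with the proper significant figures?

8.9 × 10³

5.8163 ÷ 0.75 ÷ 4.6 × (5.28 × 10³) = 8901.46782609…
Multiplication/division keeps the fewest significant figures: 5.8163 → 5 s.f., 0.75 → 2 s.f., 4.6 → 2 s.f., 5.28 × 10³ → 3 s.f.; limit is 2.
Rounded to 2 significant figures: 8.9 × 10³.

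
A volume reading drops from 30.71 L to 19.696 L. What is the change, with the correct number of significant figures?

11.01 L

30.71 L − 19.696 L = 11.014 L.
Addition/subtraction keeps the fewest decimal places: 30.71 → 2 decimal places, 19.696 → 3 decimal places; limit is 2.
Rounded to 2 decimal places: 11.01 L.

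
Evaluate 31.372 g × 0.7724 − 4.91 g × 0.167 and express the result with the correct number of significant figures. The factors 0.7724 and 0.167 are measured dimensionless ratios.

31.372 × 0.7724 = 24.2317328 → 24.23 g (4 s.f., last digit at the 10^-2 place).
4.91 × 0.167 = 0.81997 → 8.20 × 10⁻¹ g (3 s.f., last digit at the 10^-3 place).
Difference: 23.4117628 g; keep the coarser place, 10^-2.
Result: 23.41 g.

23.41 g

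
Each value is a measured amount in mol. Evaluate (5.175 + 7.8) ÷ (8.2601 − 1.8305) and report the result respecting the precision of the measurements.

5.175 + 7.8 = 12.975, limited to 1 d.p. → 3 s.f.; 8.2601 − 1.8305 = 6.4296, limited to 4 d.p. → 5 s.f.
Carrying full precision, 12.975 ÷ 6.4296 = 2.01801045166…; keep min(3, 5) = 3 s.f.
Rounded to 3 significant figures: 2.02.

2.02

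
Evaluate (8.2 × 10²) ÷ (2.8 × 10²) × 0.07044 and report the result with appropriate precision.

0.21

(8.2 × 10²) ÷ (2.8 × 10²) × 0.07044 = 0.206288571429…
Multiplication/division keeps the fewest significant figures: 8.2 × 10² → 2 s.f., 2.8 × 10² → 2 s.f., 0.07044 → 4 s.f.; limit is 2.
Rounded to 2 significant figures: 0.21.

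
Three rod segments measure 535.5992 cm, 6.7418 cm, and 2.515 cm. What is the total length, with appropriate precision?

535.5992 cm + 6.7418 cm + 2.515 cm = 544.8560 cm.
Addition/subtraction keeps the fewest decimal places: 535.5992 → 4 decimal places, 6.7418 → 4 decimal places, 2.515 → 3 decimal places; limit is 3.
Rounded to 3 decimal places: 544.856 cm.

544.856 cm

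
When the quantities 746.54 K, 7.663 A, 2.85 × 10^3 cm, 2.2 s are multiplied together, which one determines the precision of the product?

2.2 s

746.54 K → 5 s.f.; 7.663 A → 4 s.f.; 2.85 × 10^3 cm → 3 s.f.; 2.2 s → 2 s.f.
The fewest is 2 significant figures, from 2.2 s.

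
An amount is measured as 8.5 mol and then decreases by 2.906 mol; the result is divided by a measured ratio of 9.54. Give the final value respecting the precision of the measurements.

0.59 mol

8.5 mol − 2.906 mol = 5.594 mol; the difference is limited to 1 decimal place (2 s.f.).
Carrying full precision, 5.594 ÷ 9.54 = 0.586373165618… mol; 9.54 has 3 s.f., so the result keeps min(2, 3) = 2 s.f.
Rounded to 2 significant figures: 0.59 mol.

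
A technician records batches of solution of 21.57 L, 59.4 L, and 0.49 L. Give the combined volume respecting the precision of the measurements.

81.5 L

21.57 L + 59.4 L + 0.49 L = 81.46 L.
Addition/subtraction keeps the fewest decimal places: 21.57 → 2 decimal places, 59.4 → 1 decimal place, 0.49 → 2 decimal places; limit is 1.
Rounded to 1 decimal place: 81.5 L.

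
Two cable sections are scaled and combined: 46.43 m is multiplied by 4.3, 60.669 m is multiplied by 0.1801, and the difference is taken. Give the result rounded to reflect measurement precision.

46.43 × 4.3 = 199.649 → 2.0 × 10² m (2 s.f., last digit at the 10^1 place).
60.669 × 0.1801 = 10.9264869 → 10.93 m (4 s.f., last digit at the 10^-2 place).
Difference: 188.7225131 m; keep the coarser place, 10^1.
Result: 1.9 × 10² m.

1.9 × 10² m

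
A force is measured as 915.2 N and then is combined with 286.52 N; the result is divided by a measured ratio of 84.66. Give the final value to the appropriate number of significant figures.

915.2 N + 286.52 N = 1201.72 N; the sum is limited to 1 decimal place (5 s.f.).
Carrying full precision, 1201.72 ÷ 84.66 = 14.1946609969… N; 84.66 has 4 s.f., so the result keeps min(5, 4) = 4 s.f.
Rounded to 4 significant figures: 14.19 N.

14.19 N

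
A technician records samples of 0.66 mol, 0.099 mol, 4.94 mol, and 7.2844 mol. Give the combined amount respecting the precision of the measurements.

12.98 mol

0.66 mol + 0.099 mol + 4.94 mol + 7.2844 mol = 12.9834 mol.
Addition/subtraction keeps the fewest decimal places: 0.66 → 2 decimal places, 0.099 → 3 decimal places, 4.94 → 2 decimal places, 7.2844 → 4 decimal places; limit is 2.
Rounded to 2 decimal places: 12.98 mol.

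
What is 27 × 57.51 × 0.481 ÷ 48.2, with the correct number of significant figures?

15

27 × 57.51 × 0.481 ÷ 48.2 = 15.4954848548…
Multiplication/division keeps the fewest significant figures: 27 → 2 s.f., 57.51 → 4 s.f., 0.481 → 3 s.f., 48.2 → 3 s.f.; limit is 2.
Rounded to 2 significant figures: 15.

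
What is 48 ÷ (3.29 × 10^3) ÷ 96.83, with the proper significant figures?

48 ÷ (3.29 × 10^3) ÷ 96.83 = 0.000150672990328…
Multiplication/division keeps the fewest significant figures: 48 → 2 s.f., 3.29 × 10^3 → 3 s.f., 96.83 → 4 s.f.; limit is 2.
Rounded to 2 significant figures: 1.5 × 10^-4.

1.5 × 10^-4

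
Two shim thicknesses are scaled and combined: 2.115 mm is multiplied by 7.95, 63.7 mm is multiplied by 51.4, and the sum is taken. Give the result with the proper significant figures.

3.29 × 10^3 mm

2.115 × 7.95 = 16.81425 → 16.8 mm (3 s.f., last digit at the 10^-1 place).
63.7 × 51.4 = 3274.18 → 3.27 × 10^3 mm (3 s.f., last digit at the 10^1 place).
Sum: 3290.99425 mm; keep the coarser place, 10^1.
Result: 3.29 × 10^3 mm.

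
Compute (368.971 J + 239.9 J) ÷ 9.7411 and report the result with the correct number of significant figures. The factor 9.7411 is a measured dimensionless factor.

62.51 J

368.971 J + 239.9 J = 608.871 J; the sum is limited to 1 decimal place (4 s.f.).
Carrying full precision, 608.871 ÷ 9.7411 = 62.5053638706… J; 9.7411 has 5 s.f., so the result keeps min(4, 5) = 4 s.f.
Rounded to 4 significant figures: 62.51 J.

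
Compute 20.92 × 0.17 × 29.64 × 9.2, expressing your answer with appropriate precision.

20.92 × 0.17 × 29.64 × 9.2 = 969.7876032
Multiplication/division keeps the fewest significant figures: 20.92 → 4 s.f., 0.17 → 2 s.f., 29.64 → 4 s.f., 9.2 → 2 s.f.; limit is 2.
Rounded to 2 significant figures: 9.7 × 10^2.

9.7 × 10^2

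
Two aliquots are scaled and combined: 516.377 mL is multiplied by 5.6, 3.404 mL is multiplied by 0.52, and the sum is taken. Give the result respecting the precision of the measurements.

2.9 × 10³ mL

516.377 × 5.6 = 2891.7112 → 2.9 × 10³ mL (2 s.f., last digit at the 10^2 place).
3.404 × 0.52 = 1.77008 → 1.8 mL (2 s.f., last digit at the 10^-1 place).
Sum: 2893.48128 mL; keep the coarser place, 10^2.
Result: 2.9 × 10³ mL.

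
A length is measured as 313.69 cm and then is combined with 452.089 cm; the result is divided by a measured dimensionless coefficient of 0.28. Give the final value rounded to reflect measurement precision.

313.69 cm + 452.089 cm = 765.779 cm; the sum is limited to 2 decimal places (5 s.f.).
Carrying full precision, 765.779 ÷ 0.28 = 2734.925 cm; 0.28 has 2 s.f., so the result keeps min(5, 2) = 2 s.f.
Rounded to 2 significant figures: 2.7 × 10^3 cm.

2.7 × 10^3 cm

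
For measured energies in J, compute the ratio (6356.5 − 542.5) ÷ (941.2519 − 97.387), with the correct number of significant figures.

6.8897

6356.5 − 542.5 = 5814.0, limited to 1 d.p. → 5 s.f.; 941.2519 − 97.387 = 843.8649, limited to 3 d.p. → 6 s.f.
Carrying full precision, 5814.0 ÷ 843.8649 = 6.88972843876…; keep min(5, 6) = 5 s.f.
Rounded to 5 significant figures: 6.8897.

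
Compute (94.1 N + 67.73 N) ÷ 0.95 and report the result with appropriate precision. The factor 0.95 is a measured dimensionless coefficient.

1.7 × 10^2 N

94.1 N + 67.73 N = 161.83 N; the sum is limited to 1 decimal place (4 s.f.).
Carrying full precision, 161.83 ÷ 0.95 = 170.347368421… N; 0.95 has 2 s.f., so the result keeps min(4, 2) = 2 s.f.
Rounded to 2 significant figures: 1.7 × 10^2 N.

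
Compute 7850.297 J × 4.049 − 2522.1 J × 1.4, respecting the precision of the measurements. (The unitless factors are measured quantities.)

7850.297 × 4.049 = 31785.852553 → 3.179 × 10⁴ J (4 s.f., last digit at the 10^1 place).
2522.1 × 1.4 = 3530.94 → 3.5 × 10³ J (2 s.f., last digit at the 10^2 place).
Difference: 28254.912553 J; keep the coarser place, 10^2.
Result: 2.83 × 10⁴ J.

2.83 × 10⁴ J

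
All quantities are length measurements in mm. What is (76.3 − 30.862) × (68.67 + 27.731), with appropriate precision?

76.3 − 30.862 = 45.438, limited to 1 d.p. → 3 s.f.; 68.67 + 27.731 = 96.401, limited to 2 d.p. → 4 s.f.
Carrying full precision, 45.438 × 96.401 = 4380.268638; keep min(3, 4) = 3 s.f.
Rounded to 3 significant figures: 4.38 × 10^3 mm².

4.38 × 10^3 mm²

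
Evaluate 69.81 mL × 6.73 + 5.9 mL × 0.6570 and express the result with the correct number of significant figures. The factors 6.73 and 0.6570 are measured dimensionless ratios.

474 mL

69.81 × 6.73 = 469.8213 → 4.70 × 10² mL (3 s.f., last digit at the 10^0 place).
5.9 × 0.6570 = 3.8763 → 3.9 mL (2 s.f., last digit at the 10^-1 place).
Sum: 473.6976 mL; keep the coarser place, 10^0.
Result: 474 mL.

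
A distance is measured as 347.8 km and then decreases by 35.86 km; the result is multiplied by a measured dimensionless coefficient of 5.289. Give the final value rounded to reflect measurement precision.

347.8 km − 35.86 km = 311.94 km; the difference is limited to 1 decimal place (4 s.f.).
Carrying full precision, 311.94 × 5.289 = 1649.85066 km; 5.289 has 4 s.f., so the result keeps min(4, 4) = 4 s.f.
Rounded to 4 significant figures: 1650. km.

1650. km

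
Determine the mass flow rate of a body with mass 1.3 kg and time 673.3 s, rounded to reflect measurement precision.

mass flow rate = 1.3 kg ÷ 673.3 s = 0.0019307886529… kg/s.
1.3 has 2 significant figures; 673.3 has 4.
Division/multiplication keeps the fewest: 2 significant figures.
Rounded: 0.0019 kg/s.

0.0019 kg/s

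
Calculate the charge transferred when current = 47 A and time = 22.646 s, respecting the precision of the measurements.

charge transferred = 47 A × 22.646 s = 1064.362 C.
47 has 2 significant figures; 22.646 has 5.
Division/multiplication keeps the fewest: 2 significant figures.
Rounded: 1.1 × 10^3 C.

1.1 × 10^3 C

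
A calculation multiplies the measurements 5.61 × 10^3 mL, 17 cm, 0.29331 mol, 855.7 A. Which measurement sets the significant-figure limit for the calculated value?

17 cm

5.61 × 10^3 mL → 3 s.f.; 17 cm → 2 s.f.; 0.29331 mol → 5 s.f.; 855.7 A → 4 s.f.
The fewest is 2 significant figures, from 17 cm.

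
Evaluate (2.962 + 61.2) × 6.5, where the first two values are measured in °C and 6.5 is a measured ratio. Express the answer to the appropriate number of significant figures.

4.2 × 10² °C

2.962 °C + 61.2 °C = 64.162 °C; the sum is limited to 1 decimal place (3 s.f.).
Carrying full precision, 64.162 × 6.5 = 417.053 °C; 6.5 has 2 s.f., so the result keeps min(3, 2) = 2 s.f.
Rounded to 2 significant figures: 4.2 × 10² °C.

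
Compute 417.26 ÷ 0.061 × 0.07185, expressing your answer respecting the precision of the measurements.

417.26 ÷ 0.061 × 0.07185 = 491.477557377…
Multiplication/division keeps the fewest significant figures: 417.26 → 5 s.f., 0.061 → 2 s.f., 0.07185 → 4 s.f.; limit is 2.
Rounded to 2 significant figures: 4.9 × 10^2.

4.9 × 10^2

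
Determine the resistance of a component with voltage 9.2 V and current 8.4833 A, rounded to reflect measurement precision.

resistance = 9.2 V ÷ 8.4833 A = 1.08448363255… Ω.
9.2 has 2 significant figures; 8.4833 has 5.
Division/multiplication keeps the fewest: 2 significant figures.
Rounded: 1.1 Ω.

1.1 Ω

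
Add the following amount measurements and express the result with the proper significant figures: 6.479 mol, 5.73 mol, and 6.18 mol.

6.479 mol + 5.73 mol + 6.18 mol = 18.389 mol.
Addition/subtraction keeps the fewest decimal places: 6.479 → 3 decimal places, 5.73 → 2 decimal places, 6.18 → 2 decimal places; limit is 2.
Rounded to 2 decimal places: 18.39 mol.

18.39 mol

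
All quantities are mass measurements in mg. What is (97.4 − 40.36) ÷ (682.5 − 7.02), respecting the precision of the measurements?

97.4 − 40.36 = 57.04, limited to 1 d.p. → 3 s.f.; 682.5 − 7.02 = 675.48, limited to 1 d.p. → 4 s.f.
Carrying full precision, 57.04 ÷ 675.48 = 0.0844436548825…; keep min(3, 4) = 3 s.f.
Rounded to 3 significant figures: 0.0844.

0.0844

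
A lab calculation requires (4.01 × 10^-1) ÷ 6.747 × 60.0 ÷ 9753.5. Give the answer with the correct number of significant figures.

3.66 × 10^-4

(4.01 × 10^-1) ÷ 6.747 × 60.0 ÷ 9753.5 = 0.000365615353091…
Multiplication/division keeps the fewest significant figures: 4.01 × 10^-1 → 3 s.f., 6.747 → 4 s.f., 60.0 → 3 s.f., 9753.5 → 5 s.f.; limit is 3.
Rounded to 3 significant figures: 3.66 × 10^-4.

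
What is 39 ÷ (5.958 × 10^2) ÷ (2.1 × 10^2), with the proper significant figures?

39 ÷ (5.958 × 10^2) ÷ (2.1 × 10^2) = 0.000311705749772…
Multiplication/division keeps the fewest significant figures: 39 → 2 s.f., 5.958 × 10^2 → 4 s.f., 2.1 × 10^2 → 2 s.f.; limit is 2.
Rounded to 2 significant figures: 3.1 × 10^-4.

3.1 × 10^-4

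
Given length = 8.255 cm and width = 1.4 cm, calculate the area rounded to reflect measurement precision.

12 cm²

area = 8.255 cm × 1.4 cm = 11.557 cm².
8.255 has 4 significant figures; 1.4 has 2.
Division/multiplication keeps the fewest: 2 significant figures.
Rounded: 12 cm².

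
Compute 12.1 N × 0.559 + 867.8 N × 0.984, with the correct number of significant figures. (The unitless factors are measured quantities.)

861 N

12.1 × 0.559 = 6.7639 → 6.76 N (3 s.f., last digit at the 10^-2 place).
867.8 × 0.984 = 853.9152 → 8.54 × 10^2 N (3 s.f., last digit at the 10^0 place).
Sum: 860.6791 N; keep the coarser place, 10^0.
Result: 861 N.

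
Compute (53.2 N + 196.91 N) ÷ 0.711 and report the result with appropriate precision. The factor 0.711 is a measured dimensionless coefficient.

352 N

53.2 N + 196.91 N = 250.11 N; the sum is limited to 1 decimal place (4 s.f.).
Carrying full precision, 250.11 ÷ 0.711 = 351.772151899… N; 0.711 has 3 s.f., so the result keeps min(4, 3) = 3 s.f.
Rounded to 3 significant figures: 352 N.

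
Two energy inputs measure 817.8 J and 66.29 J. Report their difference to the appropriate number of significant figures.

751.5 J

817.8 J − 66.29 J = 751.51 J.
Addition/subtraction keeps the fewest decimal places: 817.8 → 1 decimal place, 66.29 → 2 decimal places; limit is 1.
Rounded to 1 decimal place: 751.5 J.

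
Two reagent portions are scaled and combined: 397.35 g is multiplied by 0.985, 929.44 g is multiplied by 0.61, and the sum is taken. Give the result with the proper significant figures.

397.35 × 0.985 = 391.38975 → 391 g (3 s.f., last digit at the 10^0 place).
929.44 × 0.61 = 566.9584 → 5.7 × 10² g (2 s.f., last digit at the 10^1 place).
Sum: 958.34815 g; keep the coarser place, 10^1.
Result: 9.6 × 10² g.

9.6 × 10² g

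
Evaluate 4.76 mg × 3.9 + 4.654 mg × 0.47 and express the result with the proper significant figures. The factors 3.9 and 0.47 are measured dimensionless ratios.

21 mg

4.76 × 3.9 = 18.564 → 19 mg (2 s.f., last digit at the 10^0 place).
4.654 × 0.47 = 2.18738 → 2.2 mg (2 s.f., last digit at the 10^-1 place).
Sum: 20.75138 mg; keep the coarser place, 10^0.
Result: 21 mg.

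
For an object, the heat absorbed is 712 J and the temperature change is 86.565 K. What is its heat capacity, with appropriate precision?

heat capacity = 712 J ÷ 86.565 K = 8.22503321204… J/K.
712 has 3 significant figures; 86.565 has 5.
Division/multiplication keeps the fewest: 3 significant figures.
Rounded: 8.23 J/K.

8.23 J/K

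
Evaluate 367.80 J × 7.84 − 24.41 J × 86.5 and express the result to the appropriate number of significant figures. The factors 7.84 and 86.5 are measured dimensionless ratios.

7.7 × 10² J

367.80 × 7.84 = 2883.552 → 2.88 × 10³ J (3 s.f., last digit at the 10^1 place).
24.41 × 86.5 = 2111.465 → 2.11 × 10³ J (3 s.f., last digit at the 10^1 place).
Difference: 772.087 J; keep the coarser place, 10^1.
Result: 7.7 × 10² J.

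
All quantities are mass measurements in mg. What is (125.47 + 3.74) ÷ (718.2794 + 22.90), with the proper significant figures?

125.47 + 3.74 = 129.21, limited to 2 d.p. → 5 s.f.; 718.2794 + 22.90 = 741.1794, limited to 2 d.p. → 5 s.f.
Carrying full precision, 129.21 ÷ 741.1794 = 0.174330263361…; keep min(5, 5) = 5 s.f.
Rounded to 5 significant figures: 0.17433.

0.17433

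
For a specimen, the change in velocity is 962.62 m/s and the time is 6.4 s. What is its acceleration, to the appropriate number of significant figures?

acceleration = 962.62 m/s ÷ 6.4 s = 150.409375 m/s².
962.62 has 5 significant figures; 6.4 has 2.
Division/multiplication keeps the fewest: 2 significant figures.
Rounded: 1.5 × 10^2 m/s².

1.5 × 10^2 m/s²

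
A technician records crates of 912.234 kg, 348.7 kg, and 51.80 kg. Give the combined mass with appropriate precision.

1312.7 kg

912.234 kg + 348.7 kg + 51.80 kg = 1312.734 kg.
Addition/subtraction keeps the fewest decimal places: 912.234 → 3 decimal places, 348.7 → 1 decimal place, 51.80 → 2 decimal places; limit is 1.
Rounded to 1 decimal place: 1312.7 kg.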